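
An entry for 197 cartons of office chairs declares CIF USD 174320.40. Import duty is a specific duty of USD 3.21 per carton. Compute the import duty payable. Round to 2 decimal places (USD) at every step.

Import duty = 197 × 3.21 = 632.37

Import duty: USD 632.37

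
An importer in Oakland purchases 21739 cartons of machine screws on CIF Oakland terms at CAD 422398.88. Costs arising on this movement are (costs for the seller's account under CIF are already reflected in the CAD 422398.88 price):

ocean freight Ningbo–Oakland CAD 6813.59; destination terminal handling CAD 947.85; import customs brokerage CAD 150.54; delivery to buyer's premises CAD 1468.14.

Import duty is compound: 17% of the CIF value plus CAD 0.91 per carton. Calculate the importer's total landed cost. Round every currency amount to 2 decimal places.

Total landed cost: CAD 516555.71

CIF: the seller pays costs through ocean freight and marine insurance to the destination port.
Already in the invoice (seller's account under CIF): freight — exclude.
The CIF price already equals the CIF value: 422398.88
Ad valorem component: 422398.88 × 17% = 71807.81
Specific component: 21739 × 0.91 = 19782.49
Import duty = 71807.81 + 19782.49 = 91590.30
Buyer bears: destination terminal 947.85 + brokerage 150.54 + delivery 1468.14 + duty 91590.30 = 94156.83
Landed cost = invoice 422398.88 + 94156.83 = 516555.71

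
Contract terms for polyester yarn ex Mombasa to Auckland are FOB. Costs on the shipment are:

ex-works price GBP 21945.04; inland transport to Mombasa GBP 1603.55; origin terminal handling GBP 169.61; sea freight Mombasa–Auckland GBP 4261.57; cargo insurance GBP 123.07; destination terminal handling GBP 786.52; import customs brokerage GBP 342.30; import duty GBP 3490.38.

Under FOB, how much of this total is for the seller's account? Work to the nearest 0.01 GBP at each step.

Seller's account: GBP 23718.20

FOB: the seller bears costs until goods are on board at the origin port; the buyer bears freight, insurance and all costs thereafter.
Seller's account: goods 21945.04 + inland to port 1603.55 + origin terminal 169.61 = 23718.20
Buyer's account: freight 4261.57 + insurance 123.07 + destination terminal 786.52 + brokerage 342.30 + duty 3490.38 = 9003.84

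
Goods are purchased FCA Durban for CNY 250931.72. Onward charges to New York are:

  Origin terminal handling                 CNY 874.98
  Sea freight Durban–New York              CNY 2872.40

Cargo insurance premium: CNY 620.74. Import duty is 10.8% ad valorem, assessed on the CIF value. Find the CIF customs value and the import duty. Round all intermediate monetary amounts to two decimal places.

CIF value: CNY 255299.84; import duty: CNY 27572.38

CIF = FCA price + pre-shipment costs + freight + insurance
CIF = 250931.72 + 874.98 + 2872.40 + 620.74 = 255299.84
Import duty = 255299.84 × 10.8% = 27572.38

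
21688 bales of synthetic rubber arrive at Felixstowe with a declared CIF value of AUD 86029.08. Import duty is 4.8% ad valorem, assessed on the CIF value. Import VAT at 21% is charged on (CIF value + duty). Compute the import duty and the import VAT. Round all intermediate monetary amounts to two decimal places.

Import duty = 86029.08 × 4.8% = 4129.40
VAT base = CIF + duty = 86029.08 + 4129.40 = 90158.48
Import VAT = 90158.48 × 21% = 18933.28

Import duty: AUD 4129.40; import VAT: AUD 18933.28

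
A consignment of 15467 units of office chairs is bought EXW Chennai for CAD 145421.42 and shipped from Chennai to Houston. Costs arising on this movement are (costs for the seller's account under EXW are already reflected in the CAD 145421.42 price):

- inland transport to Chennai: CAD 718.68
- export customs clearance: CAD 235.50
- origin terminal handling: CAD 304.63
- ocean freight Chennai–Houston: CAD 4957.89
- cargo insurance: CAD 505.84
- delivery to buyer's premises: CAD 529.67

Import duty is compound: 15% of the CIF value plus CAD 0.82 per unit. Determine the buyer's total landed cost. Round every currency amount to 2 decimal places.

EXW: the seller makes goods available at their premises; the buyer bears all onward costs.
CIF value = EXW price + inland to port + export clearance + origin terminal + freight + insurance = 145421.42 + 718.68 + 235.50 + 304.63 + 4957.89 + 505.84 = 152143.96
Ad valorem component: 152143.96 × 15% = 22821.59
Specific component: 15467 × 0.82 = 12682.94
Import duty = 22821.59 + 12682.94 = 35504.53
Buyer bears: inland to port 718.68 + export clearance 235.50 + origin terminal 304.63 + freight 4957.89 + insurance 505.84 + delivery 529.67 + duty 35504.53 = 42756.74
Landed cost = invoice 145421.42 + 42756.74 = 188178.16

Total landed cost: CAD 188178.16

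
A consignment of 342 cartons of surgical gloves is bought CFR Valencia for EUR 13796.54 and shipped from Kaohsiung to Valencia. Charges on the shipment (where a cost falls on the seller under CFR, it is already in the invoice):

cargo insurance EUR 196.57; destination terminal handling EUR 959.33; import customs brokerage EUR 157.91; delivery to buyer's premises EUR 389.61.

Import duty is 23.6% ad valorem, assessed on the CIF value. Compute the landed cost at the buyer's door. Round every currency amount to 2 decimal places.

CFR: the seller pays costs through ocean freight to the destination port, but not insurance.
CIF value = CFR price + insurance = 13796.54 + 196.57 = 13993.11
Import duty = 13993.11 × 23.6% = 3302.37
Buyer bears: insurance 196.57 + destination terminal 959.33 + brokerage 157.91 + delivery 389.61 + duty 3302.37 = 5005.79
Landed cost = invoice 13796.54 + 5005.79 = 18802.33

Total landed cost: EUR 18802.33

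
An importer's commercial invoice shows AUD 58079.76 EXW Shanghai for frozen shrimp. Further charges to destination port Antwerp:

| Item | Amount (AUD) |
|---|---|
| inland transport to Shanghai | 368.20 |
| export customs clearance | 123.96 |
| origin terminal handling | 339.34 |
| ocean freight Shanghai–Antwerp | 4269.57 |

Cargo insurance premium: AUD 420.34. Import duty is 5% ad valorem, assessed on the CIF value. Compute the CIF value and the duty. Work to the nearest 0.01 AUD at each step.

CIF = EXW price + pre-shipment costs + freight + insurance
CIF = 58079.76 + 368.20 + 123.96 + 339.34 + 4269.57 + 420.34 = 63601.17
Import duty = 63601.17 × 5% = 3180.06

CIF value: AUD 63601.17; import duty: AUD 3180.06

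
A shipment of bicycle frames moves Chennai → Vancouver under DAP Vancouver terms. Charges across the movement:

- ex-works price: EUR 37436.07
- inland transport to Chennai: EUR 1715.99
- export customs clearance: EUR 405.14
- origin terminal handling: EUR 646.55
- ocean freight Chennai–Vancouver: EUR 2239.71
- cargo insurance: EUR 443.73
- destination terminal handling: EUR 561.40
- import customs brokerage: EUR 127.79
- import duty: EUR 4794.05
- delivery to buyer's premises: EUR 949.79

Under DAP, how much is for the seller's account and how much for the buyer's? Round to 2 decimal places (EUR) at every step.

Seller: EUR 44398.38; buyer: EUR 4921.84

DAP: the seller bears all costs to the named destination except import duty and clearance.
Seller's account: goods 37436.07 + inland to port 1715.99 + export clearance 405.14 + origin terminal 646.55 + freight 2239.71 + insurance 443.73 + destination terminal 561.40 + delivery 949.79 = 44398.38
Buyer's account: brokerage 127.79 + duty 4794.05 = 4921.84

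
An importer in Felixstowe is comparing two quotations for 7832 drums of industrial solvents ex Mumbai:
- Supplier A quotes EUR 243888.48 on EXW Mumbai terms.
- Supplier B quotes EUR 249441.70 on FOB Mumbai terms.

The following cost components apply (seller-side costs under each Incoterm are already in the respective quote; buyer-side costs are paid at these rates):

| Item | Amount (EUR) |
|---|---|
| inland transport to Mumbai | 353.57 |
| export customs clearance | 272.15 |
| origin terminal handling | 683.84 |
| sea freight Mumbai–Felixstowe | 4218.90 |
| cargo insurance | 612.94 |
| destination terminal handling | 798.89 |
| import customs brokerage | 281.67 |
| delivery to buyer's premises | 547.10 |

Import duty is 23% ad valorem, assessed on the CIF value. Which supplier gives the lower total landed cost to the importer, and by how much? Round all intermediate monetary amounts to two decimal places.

Supplier A (EXW):
CIF value = EXW price + inland to port + export clearance + origin terminal + freight + insurance = 243888.48 + 353.57 + 272.15 + 683.84 + 4218.90 + 612.94 = 250029.88
Import duty = 250029.88 × 23% = 57506.87
Buyer bears (A): 353.57 + 272.15 + 683.84 + 4218.90 + 612.94 + 798.89 + 281.67 + 547.10 = 7769.06
Landed cost (A) = invoice 243888.48 + 7769.06 + duty 57506.87 = 309164.41
Supplier B (FOB):
CIF value = FOB price + freight + insurance = 249441.70 + 4218.90 + 612.94 = 254273.54
Import duty = 254273.54 × 23% = 58482.91
Buyer bears (B): 4218.90 + 612.94 + 798.89 + 281.67 + 547.10 = 6459.50
Landed cost (B) = invoice 249441.70 + 6459.50 + duty 58482.91 = 314384.11
Difference = |309164.41 − 314384.11| = 5219.70

Supplier A is cheaper by EUR 5219.70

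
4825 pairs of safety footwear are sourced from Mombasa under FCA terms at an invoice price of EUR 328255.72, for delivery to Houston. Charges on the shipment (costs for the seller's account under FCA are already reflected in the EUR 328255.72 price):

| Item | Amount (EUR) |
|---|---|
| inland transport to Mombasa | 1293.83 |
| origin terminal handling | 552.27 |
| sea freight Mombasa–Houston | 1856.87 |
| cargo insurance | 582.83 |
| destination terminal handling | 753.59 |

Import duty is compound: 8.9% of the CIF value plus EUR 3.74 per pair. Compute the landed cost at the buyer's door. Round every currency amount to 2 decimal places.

Total landed cost: EUR 379527.82

FCA: the seller delivers export-cleared goods to the carrier; the buyer bears costs from that point.
Already in the invoice (seller's account under FCA): inland to port — exclude.
CIF value = FCA price + origin terminal + freight + insurance = 328255.72 + 552.27 + 1856.87 + 582.83 = 331247.69
Ad valorem component: 331247.69 × 8.9% = 29481.04
Specific component: 4825 × 3.74 = 18045.50
Import duty = 29481.04 + 18045.50 = 47526.54
Buyer bears: origin terminal 552.27 + freight 1856.87 + insurance 582.83 + destination terminal 753.59 + duty 47526.54 = 51272.10
Landed cost = invoice 328255.72 + 51272.10 = 379527.82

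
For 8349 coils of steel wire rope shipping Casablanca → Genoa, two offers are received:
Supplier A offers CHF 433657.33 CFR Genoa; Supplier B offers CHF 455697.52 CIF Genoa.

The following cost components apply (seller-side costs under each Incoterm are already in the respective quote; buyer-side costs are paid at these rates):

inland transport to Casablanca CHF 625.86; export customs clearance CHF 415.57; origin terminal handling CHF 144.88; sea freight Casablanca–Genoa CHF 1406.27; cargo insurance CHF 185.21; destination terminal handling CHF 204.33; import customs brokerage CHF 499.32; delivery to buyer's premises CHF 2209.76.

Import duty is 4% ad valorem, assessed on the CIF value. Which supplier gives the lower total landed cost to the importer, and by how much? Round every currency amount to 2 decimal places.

Supplier A is cheaper by CHF 22729.18

Supplier A (CFR):
CIF value = CFR price + insurance = 433657.33 + 185.21 = 433842.54
Import duty = 433842.54 × 4% = 17353.70
Buyer bears (A): 185.21 + 204.33 + 499.32 + 2209.76 = 3098.62
Landed cost (A) = invoice 433657.33 + 3098.62 + duty 17353.70 = 454109.65
Supplier B (CIF):
The CIF price already equals the CIF value: 455697.52
Import duty = 455697.52 × 4% = 18227.90
Buyer bears (B): 204.33 + 499.32 + 2209.76 = 2913.41
Landed cost (B) = invoice 455697.52 + 2913.41 + duty 18227.90 = 476838.83
Difference = |454109.65 − 476838.83| = 22729.18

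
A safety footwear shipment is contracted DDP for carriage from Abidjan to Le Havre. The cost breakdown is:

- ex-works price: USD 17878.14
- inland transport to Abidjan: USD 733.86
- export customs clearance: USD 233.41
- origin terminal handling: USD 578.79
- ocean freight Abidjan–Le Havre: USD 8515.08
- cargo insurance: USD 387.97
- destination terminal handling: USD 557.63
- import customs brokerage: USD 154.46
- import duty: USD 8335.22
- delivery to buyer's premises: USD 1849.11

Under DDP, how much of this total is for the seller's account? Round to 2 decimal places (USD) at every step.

Seller's account: USD 39223.67

DDP: the seller bears all costs including import duty.
Seller's account: goods 17878.14 + inland to port 733.86 + export clearance 233.41 + origin terminal 578.79 + freight 8515.08 + insurance 387.97 + destination terminal 557.63 + brokerage 154.46 + duty 8335.22 + delivery 1849.11 = 39223.67
Buyer's account: 0.00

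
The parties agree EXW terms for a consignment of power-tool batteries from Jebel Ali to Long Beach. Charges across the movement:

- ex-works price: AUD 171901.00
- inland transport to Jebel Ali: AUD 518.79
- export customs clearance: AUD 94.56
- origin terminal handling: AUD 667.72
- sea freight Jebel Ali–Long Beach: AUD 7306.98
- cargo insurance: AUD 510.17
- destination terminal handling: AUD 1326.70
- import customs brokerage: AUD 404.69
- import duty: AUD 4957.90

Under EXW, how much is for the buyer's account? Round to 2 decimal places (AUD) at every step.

Buyer's account: AUD 15787.51

EXW: the seller makes goods available at their premises; the buyer bears all onward costs.
Seller's account: goods 171901.00 = 171901.00
Buyer's account: inland to port 518.79 + export clearance 94.56 + origin terminal 667.72 + freight 7306.98 + insurance 510.17 + destination terminal 1326.70 + brokerage 404.69 + duty 4957.90 = 15787.51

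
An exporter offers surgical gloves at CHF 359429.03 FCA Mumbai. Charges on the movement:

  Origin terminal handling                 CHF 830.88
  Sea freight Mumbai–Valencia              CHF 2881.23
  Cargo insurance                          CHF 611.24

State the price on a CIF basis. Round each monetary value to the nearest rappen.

CIF price: CHF 363752.38

From FCA to CIF, the seller additionally bears: origin terminal, freight, insurance.
CIF price = 359429.03 + 830.88 + 2881.23 + 611.24 = 363752.38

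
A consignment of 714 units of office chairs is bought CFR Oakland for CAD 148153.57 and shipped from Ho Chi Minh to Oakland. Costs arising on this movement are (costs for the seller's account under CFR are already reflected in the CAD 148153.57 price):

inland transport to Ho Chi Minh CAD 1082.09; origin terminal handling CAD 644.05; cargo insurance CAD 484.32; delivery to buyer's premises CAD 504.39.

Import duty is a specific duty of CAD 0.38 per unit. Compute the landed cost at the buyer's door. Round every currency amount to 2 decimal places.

Total landed cost: CAD 149413.60

CFR: the seller pays costs through ocean freight to the destination port, but not insurance.
Already in the invoice (seller's account under CFR): inland to port, origin terminal — exclude.
CIF value = CFR price + insurance = 148153.57 + 484.32 = 148637.89
Import duty = 714 × 0.38 = 271.32
Buyer bears: insurance 484.32 + delivery 504.39 + duty 271.32 = 1260.03
Landed cost = invoice 148153.57 + 1260.03 = 149413.60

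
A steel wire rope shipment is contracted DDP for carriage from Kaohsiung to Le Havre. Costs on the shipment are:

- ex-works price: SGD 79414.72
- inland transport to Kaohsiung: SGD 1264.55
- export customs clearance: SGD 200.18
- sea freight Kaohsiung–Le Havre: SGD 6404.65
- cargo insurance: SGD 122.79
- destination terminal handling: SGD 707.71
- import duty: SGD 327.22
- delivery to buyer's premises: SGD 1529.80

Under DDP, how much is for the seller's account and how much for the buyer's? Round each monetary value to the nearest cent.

DDP: the seller bears all costs including import duty.
Seller's account: goods 79414.72 + inland to port 1264.55 + export clearance 200.18 + freight 6404.65 + insurance 122.79 + destination terminal 707.71 + duty 327.22 + delivery 1529.80 = 89971.62
Buyer's account: 0.00

Seller: SGD 89971.62; buyer: SGD 0.00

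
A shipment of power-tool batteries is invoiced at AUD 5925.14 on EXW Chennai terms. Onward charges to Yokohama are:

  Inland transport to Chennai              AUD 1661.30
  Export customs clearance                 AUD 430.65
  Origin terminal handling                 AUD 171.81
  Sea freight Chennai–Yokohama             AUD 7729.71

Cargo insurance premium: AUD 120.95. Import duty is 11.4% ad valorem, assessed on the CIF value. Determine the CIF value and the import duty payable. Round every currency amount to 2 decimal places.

CIF value: AUD 16039.56; import duty: AUD 1828.51

CIF = EXW price + pre-shipment costs + freight + insurance
CIF = 5925.14 + 1661.30 + 430.65 + 171.81 + 7729.71 + 120.95 = 16039.56
Import duty = 16039.56 × 11.4% = 1828.51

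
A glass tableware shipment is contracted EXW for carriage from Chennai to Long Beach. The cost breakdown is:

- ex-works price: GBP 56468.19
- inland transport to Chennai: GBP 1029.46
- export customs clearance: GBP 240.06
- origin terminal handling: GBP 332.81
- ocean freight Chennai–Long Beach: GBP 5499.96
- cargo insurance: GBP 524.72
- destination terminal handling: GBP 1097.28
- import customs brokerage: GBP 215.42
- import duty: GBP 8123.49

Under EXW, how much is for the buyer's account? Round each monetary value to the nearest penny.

EXW: the seller makes goods available at their premises; the buyer bears all onward costs.
Seller's account: goods 56468.19 = 56468.19
Buyer's account: inland to port 1029.46 + export clearance 240.06 + origin terminal 332.81 + freight 5499.96 + insurance 524.72 + destination terminal 1097.28 + brokerage 215.42 + duty 8123.49 = 17063.20

Buyer's account: GBP 17063.20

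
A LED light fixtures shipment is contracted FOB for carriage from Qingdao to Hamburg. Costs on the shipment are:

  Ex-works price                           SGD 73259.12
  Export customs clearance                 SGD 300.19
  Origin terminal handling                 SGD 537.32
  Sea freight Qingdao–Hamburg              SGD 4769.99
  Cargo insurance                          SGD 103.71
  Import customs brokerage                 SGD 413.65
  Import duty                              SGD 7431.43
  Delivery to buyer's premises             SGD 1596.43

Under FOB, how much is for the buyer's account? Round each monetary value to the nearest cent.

FOB: the seller bears costs until goods are on board at the origin port; the buyer bears freight, insurance and all costs thereafter.
Seller's account: goods 73259.12 + export clearance 300.19 + origin terminal 537.32 = 74096.63
Buyer's account: freight 4769.99 + insurance 103.71 + brokerage 413.65 + duty 7431.43 + delivery 1596.43 = 14315.21

Buyer's account: SGD 14315.21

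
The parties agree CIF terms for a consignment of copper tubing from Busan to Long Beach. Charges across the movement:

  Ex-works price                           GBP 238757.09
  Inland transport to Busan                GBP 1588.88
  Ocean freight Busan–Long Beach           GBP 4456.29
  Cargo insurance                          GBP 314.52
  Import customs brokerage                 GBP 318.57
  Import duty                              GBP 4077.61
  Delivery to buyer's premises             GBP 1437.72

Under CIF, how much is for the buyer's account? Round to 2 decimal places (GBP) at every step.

CIF: the seller pays costs through ocean freight and marine insurance to the destination port.
Seller's account: goods 238757.09 + inland to port 1588.88 + freight 4456.29 + insurance 314.52 = 245116.78
Buyer's account: brokerage 318.57 + duty 4077.61 + delivery 1437.72 = 5833.90

Buyer's account: GBP 5833.90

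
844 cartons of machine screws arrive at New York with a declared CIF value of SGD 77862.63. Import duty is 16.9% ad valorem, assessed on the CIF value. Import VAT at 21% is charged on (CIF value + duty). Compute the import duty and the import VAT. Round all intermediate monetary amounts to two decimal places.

Import duty: SGD 13158.78; import VAT: SGD 19114.50

Import duty = 77862.63 × 16.9% = 13158.78
VAT base = CIF + duty = 77862.63 + 13158.78 = 91021.41
Import VAT = 91021.41 × 21% = 19114.50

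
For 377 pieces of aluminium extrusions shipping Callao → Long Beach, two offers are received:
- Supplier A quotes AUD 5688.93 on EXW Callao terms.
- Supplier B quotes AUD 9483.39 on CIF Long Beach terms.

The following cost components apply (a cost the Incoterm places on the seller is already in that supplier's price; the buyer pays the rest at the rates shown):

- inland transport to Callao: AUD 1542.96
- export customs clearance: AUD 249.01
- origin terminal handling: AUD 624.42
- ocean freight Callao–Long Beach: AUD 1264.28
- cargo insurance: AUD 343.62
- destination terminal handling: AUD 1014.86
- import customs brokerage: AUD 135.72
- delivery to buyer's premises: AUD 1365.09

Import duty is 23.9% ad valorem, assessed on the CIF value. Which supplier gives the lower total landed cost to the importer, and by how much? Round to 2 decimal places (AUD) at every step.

Supplier A (EXW):
CIF value = EXW price + inland to port + export clearance + origin terminal + freight + insurance = 5688.93 + 1542.96 + 249.01 + 624.42 + 1264.28 + 343.62 = 9713.22
Import duty = 9713.22 × 23.9% = 2321.46
Buyer bears (A): 1542.96 + 249.01 + 624.42 + 1264.28 + 343.62 + 1014.86 + 135.72 + 1365.09 = 6539.96
Landed cost (A) = invoice 5688.93 + 6539.96 + duty 2321.46 = 14550.35
Supplier B (CIF):
The CIF price already equals the CIF value: 9483.39
Import duty = 9483.39 × 23.9% = 2266.53
Buyer bears (B): 1014.86 + 135.72 + 1365.09 = 2515.67
Landed cost (B) = invoice 9483.39 + 2515.67 + duty 2266.53 = 14265.59
Difference = |14550.35 − 14265.59| = 284.76

Supplier B is cheaper by AUD 284.76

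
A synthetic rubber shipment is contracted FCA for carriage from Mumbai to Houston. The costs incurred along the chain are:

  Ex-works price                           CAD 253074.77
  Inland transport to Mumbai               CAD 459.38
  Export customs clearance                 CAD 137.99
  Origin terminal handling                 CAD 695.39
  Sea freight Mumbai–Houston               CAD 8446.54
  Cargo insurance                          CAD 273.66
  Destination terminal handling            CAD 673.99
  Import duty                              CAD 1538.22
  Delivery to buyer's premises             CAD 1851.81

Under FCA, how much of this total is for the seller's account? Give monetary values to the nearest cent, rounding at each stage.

Seller's account: CAD 253672.14

FCA: the seller delivers export-cleared goods to the carrier; the buyer bears costs from that point.
Seller's account: goods 253074.77 + inland to port 459.38 + export clearance 137.99 = 253672.14
Buyer's account: origin terminal 695.39 + freight 8446.54 + insurance 273.66 + destination terminal 673.99 + duty 1538.22 + delivery 1851.81 = 13479.61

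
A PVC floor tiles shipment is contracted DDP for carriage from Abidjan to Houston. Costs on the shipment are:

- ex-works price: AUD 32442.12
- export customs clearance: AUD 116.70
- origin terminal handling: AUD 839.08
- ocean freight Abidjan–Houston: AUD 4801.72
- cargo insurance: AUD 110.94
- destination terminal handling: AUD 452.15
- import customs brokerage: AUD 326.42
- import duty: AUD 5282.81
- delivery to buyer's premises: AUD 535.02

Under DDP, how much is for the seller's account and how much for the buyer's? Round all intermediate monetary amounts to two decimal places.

DDP: the seller bears all costs including import duty.
Seller's account: goods 32442.12 + export clearance 116.70 + origin terminal 839.08 + freight 4801.72 + insurance 110.94 + destination terminal 452.15 + brokerage 326.42 + duty 5282.81 + delivery 535.02 = 44906.96
Buyer's account: 0.00

Seller: AUD 44906.96; buyer: AUD 0.00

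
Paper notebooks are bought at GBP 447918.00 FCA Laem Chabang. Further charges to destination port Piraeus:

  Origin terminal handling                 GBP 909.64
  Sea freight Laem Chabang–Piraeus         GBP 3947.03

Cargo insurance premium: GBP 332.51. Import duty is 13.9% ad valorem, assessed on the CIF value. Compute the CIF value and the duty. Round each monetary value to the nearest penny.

CIF = FCA price + pre-shipment costs + freight + insurance
CIF = 447918.00 + 909.64 + 3947.03 + 332.51 = 453107.18
Import duty = 453107.18 × 13.9% = 62981.90

CIF value: GBP 453107.18; import duty: GBP 62981.90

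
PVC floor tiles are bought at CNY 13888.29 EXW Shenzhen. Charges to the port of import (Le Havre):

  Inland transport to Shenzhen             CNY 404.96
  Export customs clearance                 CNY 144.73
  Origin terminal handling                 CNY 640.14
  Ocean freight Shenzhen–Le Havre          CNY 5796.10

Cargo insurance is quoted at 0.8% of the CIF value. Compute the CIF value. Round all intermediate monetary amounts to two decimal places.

CIF value: CNY 21042.56

Let C be the CIF value. C = EXW price + pre-shipment costs + freight + 0.8% × C
C − 0.8% × C = 13888.29 + 404.96 + 144.73 + 640.14 + 5796.10
0.992 × C = 20874.22
C = 20874.22 / 0.992 = 21042.56
Insurance premium = 0.8% × 21042.56 = 168.34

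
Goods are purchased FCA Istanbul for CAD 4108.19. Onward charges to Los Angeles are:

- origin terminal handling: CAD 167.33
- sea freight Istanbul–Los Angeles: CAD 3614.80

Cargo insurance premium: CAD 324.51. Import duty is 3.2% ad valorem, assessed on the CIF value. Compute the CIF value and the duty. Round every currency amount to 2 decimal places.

CIF = FCA price + pre-shipment costs + freight + insurance
CIF = 4108.19 + 167.33 + 3614.80 + 324.51 = 8214.83
Import duty = 8214.83 × 3.2% = 262.87

CIF value: CAD 8214.83; import duty: CAD 262.87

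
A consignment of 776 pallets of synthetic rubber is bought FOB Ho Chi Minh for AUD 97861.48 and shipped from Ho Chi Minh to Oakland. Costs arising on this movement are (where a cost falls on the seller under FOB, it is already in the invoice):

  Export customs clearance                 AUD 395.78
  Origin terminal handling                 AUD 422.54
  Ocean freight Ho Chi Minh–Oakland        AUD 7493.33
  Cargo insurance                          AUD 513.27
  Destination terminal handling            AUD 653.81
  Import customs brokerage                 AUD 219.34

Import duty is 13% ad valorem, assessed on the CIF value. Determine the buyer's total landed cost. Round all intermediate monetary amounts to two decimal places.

FOB: the seller bears costs until goods are on board at the origin port; the buyer bears freight, insurance and all costs thereafter.
Already in the invoice (seller's account under FOB): export clearance, origin terminal — exclude.
CIF value = FOB price + freight + insurance = 97861.48 + 7493.33 + 513.27 = 105868.08
Import duty = 105868.08 × 13% = 13762.85
Buyer bears: freight 7493.33 + insurance 513.27 + destination terminal 653.81 + brokerage 219.34 + duty 13762.85 = 22642.60
Landed cost = invoice 97861.48 + 22642.60 = 120504.08

Total landed cost: AUD 120504.08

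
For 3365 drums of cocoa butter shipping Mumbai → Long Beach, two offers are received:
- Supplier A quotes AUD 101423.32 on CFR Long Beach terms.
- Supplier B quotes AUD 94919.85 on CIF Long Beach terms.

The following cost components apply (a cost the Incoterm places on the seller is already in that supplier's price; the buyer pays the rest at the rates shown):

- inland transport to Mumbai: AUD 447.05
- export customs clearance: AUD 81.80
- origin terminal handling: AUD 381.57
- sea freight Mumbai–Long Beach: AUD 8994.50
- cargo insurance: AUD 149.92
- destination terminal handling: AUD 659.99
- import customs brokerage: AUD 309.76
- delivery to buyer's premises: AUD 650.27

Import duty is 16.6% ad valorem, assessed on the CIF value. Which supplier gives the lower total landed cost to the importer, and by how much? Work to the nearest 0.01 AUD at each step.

Supplier B is cheaper by AUD 7757.85

Supplier A (CFR):
CIF value = CFR price + insurance = 101423.32 + 149.92 = 101573.24
Import duty = 101573.24 × 16.6% = 16861.16
Buyer bears (A): 149.92 + 659.99 + 309.76 + 650.27 = 1769.94
Landed cost (A) = invoice 101423.32 + 1769.94 + duty 16861.16 = 120054.42
Supplier B (CIF):
The CIF price already equals the CIF value: 94919.85
Import duty = 94919.85 × 16.6% = 15756.70
Buyer bears (B): 659.99 + 309.76 + 650.27 = 1620.02
Landed cost (B) = invoice 94919.85 + 1620.02 + duty 15756.70 = 112296.57
Difference = |120054.42 − 112296.57| = 7757.85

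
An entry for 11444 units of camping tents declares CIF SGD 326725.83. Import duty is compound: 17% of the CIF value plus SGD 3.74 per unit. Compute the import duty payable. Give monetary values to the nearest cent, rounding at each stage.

Import duty: SGD 98343.95

Ad valorem component: 326725.83 × 17% = 55543.39
Specific component: 11444 × 3.74 = 42800.56
Import duty = 55543.39 + 42800.56 = 98343.95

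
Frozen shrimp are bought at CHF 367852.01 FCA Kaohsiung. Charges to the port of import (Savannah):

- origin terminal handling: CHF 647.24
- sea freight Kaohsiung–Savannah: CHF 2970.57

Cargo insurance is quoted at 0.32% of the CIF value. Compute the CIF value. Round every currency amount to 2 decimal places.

Let C be the CIF value. C = FCA price + pre-shipment costs + freight + 0.32% × C
C − 0.32% × C = 367852.01 + 647.24 + 2970.57
0.9968 × C = 371469.82
C = 371469.82 / 0.9968 = 372662.34
Insurance premium = 0.32% × 372662.34 = 1192.52

CIF value: CHF 372662.34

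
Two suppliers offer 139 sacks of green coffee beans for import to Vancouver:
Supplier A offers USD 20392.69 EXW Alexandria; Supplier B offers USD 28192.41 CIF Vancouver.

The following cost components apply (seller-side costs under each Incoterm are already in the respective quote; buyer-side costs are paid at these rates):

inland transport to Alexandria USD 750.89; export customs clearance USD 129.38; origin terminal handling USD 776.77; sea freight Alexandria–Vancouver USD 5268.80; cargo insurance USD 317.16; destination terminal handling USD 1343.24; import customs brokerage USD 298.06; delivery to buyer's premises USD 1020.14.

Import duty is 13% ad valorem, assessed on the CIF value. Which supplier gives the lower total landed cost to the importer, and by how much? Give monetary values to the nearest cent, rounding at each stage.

Supplier A (EXW):
CIF value = EXW price + inland to port + export clearance + origin terminal + freight + insurance = 20392.69 + 750.89 + 129.38 + 776.77 + 5268.80 + 317.16 = 27635.69
Import duty = 27635.69 × 13% = 3592.64
Buyer bears (A): 750.89 + 129.38 + 776.77 + 5268.80 + 317.16 + 1343.24 + 298.06 + 1020.14 = 9904.44
Landed cost (A) = invoice 20392.69 + 9904.44 + duty 3592.64 = 33889.77
Supplier B (CIF):
The CIF price already equals the CIF value: 28192.41
Import duty = 28192.41 × 13% = 3665.01
Buyer bears (B): 1343.24 + 298.06 + 1020.14 = 2661.44
Landed cost (B) = invoice 28192.41 + 2661.44 + duty 3665.01 = 34518.86
Difference = |33889.77 − 34518.86| = 629.09

Supplier A is cheaper by USD 629.09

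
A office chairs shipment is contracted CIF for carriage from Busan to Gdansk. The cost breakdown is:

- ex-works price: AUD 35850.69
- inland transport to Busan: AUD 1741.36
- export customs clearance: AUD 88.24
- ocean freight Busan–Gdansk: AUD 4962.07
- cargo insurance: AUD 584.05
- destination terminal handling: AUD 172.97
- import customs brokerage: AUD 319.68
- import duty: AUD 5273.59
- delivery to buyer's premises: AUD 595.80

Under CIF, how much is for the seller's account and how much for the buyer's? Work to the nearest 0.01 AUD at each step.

Seller: AUD 43226.41; buyer: AUD 6362.04

CIF: the seller pays costs through ocean freight and marine insurance to the destination port.
Seller's account: goods 35850.69 + inland to port 1741.36 + export clearance 88.24 + freight 4962.07 + insurance 584.05 = 43226.41
Buyer's account: destination terminal 172.97 + brokerage 319.68 + duty 5273.59 + delivery 595.80 = 6362.04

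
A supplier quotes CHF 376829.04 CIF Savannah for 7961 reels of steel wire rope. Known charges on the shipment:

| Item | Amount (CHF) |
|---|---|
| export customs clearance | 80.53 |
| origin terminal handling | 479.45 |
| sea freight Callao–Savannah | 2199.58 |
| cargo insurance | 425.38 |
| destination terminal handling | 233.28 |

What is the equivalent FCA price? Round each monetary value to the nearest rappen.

Not relevant to the conversion: export clearance — on the seller under both CIF and FCA; already in the CIF price and stays in the FCA price. destination terminal — on the buyer under both terms; not part of either seller's price.
From CIF to FCA, the seller no longer bears: origin terminal, freight, insurance.
FCA price = 376829.04 − 479.45 − 2199.58 − 425.38 = 373724.63

FCA price: CHF 373724.63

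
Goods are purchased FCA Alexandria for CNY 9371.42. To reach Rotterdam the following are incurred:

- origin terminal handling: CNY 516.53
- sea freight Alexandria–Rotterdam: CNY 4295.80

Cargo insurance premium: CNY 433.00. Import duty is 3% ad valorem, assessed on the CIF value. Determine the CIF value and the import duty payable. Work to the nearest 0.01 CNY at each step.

CIF value: CNY 14616.75; import duty: CNY 438.50

CIF = FCA price + pre-shipment costs + freight + insurance
CIF = 9371.42 + 516.53 + 4295.80 + 433.00 = 14616.75
Import duty = 14616.75 × 3% = 438.50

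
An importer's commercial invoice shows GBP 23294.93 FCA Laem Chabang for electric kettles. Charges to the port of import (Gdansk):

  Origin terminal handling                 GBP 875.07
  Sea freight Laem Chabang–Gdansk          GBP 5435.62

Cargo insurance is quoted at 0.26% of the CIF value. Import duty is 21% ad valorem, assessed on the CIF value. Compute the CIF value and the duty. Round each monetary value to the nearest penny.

CIF value: GBP 29682.80; import duty: GBP 6233.39

Let C be the CIF value. C = FCA price + pre-shipment costs + freight + 0.26% × C
C − 0.26% × C = 23294.93 + 875.07 + 5435.62
0.9974 × C = 29605.62
C = 29605.62 / 0.9974 = 29682.80
Insurance premium = 0.26% × 29682.80 = 77.18
Import duty = 29682.80 × 21% = 6233.39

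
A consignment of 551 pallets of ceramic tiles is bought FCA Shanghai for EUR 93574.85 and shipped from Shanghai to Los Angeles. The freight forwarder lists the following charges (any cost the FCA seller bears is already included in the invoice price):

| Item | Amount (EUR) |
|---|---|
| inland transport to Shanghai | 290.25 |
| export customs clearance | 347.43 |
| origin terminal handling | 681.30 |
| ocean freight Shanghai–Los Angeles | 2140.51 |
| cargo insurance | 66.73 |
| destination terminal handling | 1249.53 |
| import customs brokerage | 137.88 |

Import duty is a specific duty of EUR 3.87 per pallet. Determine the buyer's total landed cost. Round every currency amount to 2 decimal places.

Total landed cost: EUR 99983.17

FCA: the seller delivers export-cleared goods to the carrier; the buyer bears costs from that point.
Already in the invoice (seller's account under FCA): inland to port, export clearance — exclude.
CIF value = FCA price + origin terminal + freight + insurance = 93574.85 + 681.30 + 2140.51 + 66.73 = 96463.39
Import duty = 551 × 3.87 = 2132.37
Buyer bears: origin terminal 681.30 + freight 2140.51 + insurance 66.73 + destination terminal 1249.53 + brokerage 137.88 + duty 2132.37 = 6408.32
Landed cost = invoice 93574.85 + 6408.32 = 99983.17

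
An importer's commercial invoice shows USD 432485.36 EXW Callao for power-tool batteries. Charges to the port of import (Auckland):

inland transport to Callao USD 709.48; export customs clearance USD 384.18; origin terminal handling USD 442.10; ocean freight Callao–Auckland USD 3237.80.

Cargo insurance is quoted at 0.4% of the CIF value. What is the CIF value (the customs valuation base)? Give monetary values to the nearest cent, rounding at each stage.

Let C be the CIF value. C = EXW price + pre-shipment costs + freight + 0.4% × C
C − 0.4% × C = 432485.36 + 709.48 + 384.18 + 442.10 + 3237.80
0.996 × C = 437258.92
C = 437258.92 / 0.996 = 439014.98
Insurance premium = 0.4% × 439014.98 = 1756.06

CIF value: USD 439014.98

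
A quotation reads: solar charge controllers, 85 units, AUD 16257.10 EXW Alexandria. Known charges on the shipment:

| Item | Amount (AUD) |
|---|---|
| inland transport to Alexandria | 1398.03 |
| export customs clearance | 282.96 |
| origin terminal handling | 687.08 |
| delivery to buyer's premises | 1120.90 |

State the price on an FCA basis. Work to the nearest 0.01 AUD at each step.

FCA price: AUD 17938.09

Not relevant to the conversion: origin terminal, delivery — on the buyer under both terms; not part of either seller's price.
From EXW to FCA, the seller additionally bears: inland to port, export clearance.
FCA price = 16257.10 + 1398.03 + 282.96 = 17938.09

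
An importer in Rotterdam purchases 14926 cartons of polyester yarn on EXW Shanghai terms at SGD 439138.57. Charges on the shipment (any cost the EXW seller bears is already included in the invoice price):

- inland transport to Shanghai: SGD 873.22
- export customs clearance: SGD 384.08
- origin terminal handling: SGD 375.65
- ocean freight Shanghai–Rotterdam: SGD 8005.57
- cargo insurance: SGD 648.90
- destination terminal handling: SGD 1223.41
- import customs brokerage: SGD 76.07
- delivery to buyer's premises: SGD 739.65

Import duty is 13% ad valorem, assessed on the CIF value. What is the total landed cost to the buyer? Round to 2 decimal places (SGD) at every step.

EXW: the seller makes goods available at their premises; the buyer bears all onward costs.
CIF value = EXW price + inland to port + export clearance + origin terminal + freight + insurance = 439138.57 + 873.22 + 384.08 + 375.65 + 8005.57 + 648.90 = 449425.99
Import duty = 449425.99 × 13% = 58425.38
Buyer bears: inland to port 873.22 + export clearance 384.08 + origin terminal 375.65 + freight 8005.57 + insurance 648.90 + destination terminal 1223.41 + brokerage 76.07 + delivery 739.65 + duty 58425.38 = 70751.93
Landed cost = invoice 439138.57 + 70751.93 = 509890.50

Total landed cost: SGD 509890.50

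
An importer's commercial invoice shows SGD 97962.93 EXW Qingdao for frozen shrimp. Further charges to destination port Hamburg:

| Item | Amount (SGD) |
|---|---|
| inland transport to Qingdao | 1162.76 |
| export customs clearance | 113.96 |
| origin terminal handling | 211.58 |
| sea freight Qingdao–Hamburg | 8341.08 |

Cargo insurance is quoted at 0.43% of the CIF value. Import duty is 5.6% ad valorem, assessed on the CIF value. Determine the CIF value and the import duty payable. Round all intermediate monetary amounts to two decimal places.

Let C be the CIF value. C = EXW price + pre-shipment costs + freight + 0.43% × C
C − 0.43% × C = 97962.93 + 1162.76 + 113.96 + 211.58 + 8341.08
0.9957 × C = 107792.31
C = 107792.31 / 0.9957 = 108257.82
Insurance premium = 0.43% × 108257.82 = 465.51
Import duty = 108257.82 × 5.6% = 6062.44

CIF value: SGD 108257.82; import duty: SGD 6062.44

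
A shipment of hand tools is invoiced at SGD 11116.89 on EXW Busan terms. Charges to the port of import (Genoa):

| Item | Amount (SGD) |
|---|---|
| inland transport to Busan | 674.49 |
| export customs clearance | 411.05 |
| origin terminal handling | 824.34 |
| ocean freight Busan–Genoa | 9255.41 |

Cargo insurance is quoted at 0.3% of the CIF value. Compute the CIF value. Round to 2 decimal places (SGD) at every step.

CIF value: SGD 22349.23

Let C be the CIF value. C = EXW price + pre-shipment costs + freight + 0.3% × C
C − 0.3% × C = 11116.89 + 674.49 + 411.05 + 824.34 + 9255.41
0.997 × C = 22282.18
C = 22282.18 / 0.997 = 22349.23
Insurance premium = 0.3% × 22349.23 = 67.05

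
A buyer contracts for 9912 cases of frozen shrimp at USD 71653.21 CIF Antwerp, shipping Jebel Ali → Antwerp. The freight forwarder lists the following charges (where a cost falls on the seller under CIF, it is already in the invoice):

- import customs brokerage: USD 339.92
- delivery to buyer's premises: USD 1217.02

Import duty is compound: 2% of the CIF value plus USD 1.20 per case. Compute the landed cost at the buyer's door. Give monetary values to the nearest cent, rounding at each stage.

Total landed cost: USD 86537.61

CIF: the seller pays costs through ocean freight and marine insurance to the destination port.
The CIF price already equals the CIF value: 71653.21
Ad valorem component: 71653.21 × 2% = 1433.06
Specific component: 9912 × 1.20 = 11894.40
Import duty = 1433.06 + 11894.40 = 13327.46
Buyer bears: brokerage 339.92 + delivery 1217.02 + duty 13327.46 = 14884.40
Landed cost = invoice 71653.21 + 14884.40 = 86537.61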